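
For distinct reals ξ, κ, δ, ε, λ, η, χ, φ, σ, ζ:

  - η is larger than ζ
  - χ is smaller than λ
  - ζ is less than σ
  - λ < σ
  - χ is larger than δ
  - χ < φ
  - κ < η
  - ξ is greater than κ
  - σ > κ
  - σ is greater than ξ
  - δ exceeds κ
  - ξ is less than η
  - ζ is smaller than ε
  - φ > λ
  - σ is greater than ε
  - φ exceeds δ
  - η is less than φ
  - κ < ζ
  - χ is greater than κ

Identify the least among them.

Chaining upward from κ: directly above it, δ, χ, ζ, ξ, η, σ; then λ, φ, ε.
That covers every other element, and nothing is given below κ, so κ is the least.

κ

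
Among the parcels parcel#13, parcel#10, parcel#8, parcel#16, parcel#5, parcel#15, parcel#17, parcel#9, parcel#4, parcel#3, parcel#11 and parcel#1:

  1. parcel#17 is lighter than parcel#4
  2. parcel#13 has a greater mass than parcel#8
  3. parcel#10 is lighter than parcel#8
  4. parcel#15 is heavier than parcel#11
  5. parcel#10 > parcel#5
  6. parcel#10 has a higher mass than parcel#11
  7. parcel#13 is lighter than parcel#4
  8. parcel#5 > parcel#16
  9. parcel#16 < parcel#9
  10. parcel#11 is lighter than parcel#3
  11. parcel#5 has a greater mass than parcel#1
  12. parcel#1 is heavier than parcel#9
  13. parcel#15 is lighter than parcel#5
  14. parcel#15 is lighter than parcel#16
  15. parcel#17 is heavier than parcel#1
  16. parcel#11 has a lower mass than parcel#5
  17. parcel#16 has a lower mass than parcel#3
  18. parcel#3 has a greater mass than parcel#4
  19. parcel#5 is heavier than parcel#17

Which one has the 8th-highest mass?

parcel#1

The consecutive relations fix a unique order: parcel#11 < parcel#15 < parcel#16 < parcel#9 < parcel#1 < parcel#17 < parcel#5 < parcel#10 < parcel#8 < parcel#13 < parcel#4 < parcel#3.
The 8th largest is parcel#1.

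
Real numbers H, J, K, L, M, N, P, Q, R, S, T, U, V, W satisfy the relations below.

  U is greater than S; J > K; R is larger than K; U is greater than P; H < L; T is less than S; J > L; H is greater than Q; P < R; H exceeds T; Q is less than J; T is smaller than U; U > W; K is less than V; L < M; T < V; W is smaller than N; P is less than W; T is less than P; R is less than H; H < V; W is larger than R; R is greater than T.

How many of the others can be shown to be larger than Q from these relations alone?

5

From Q the given relations immediately reach H, J.
From those, L, V — 4 in total.
From those, M — 5 in total.
Nothing else is reachable above Q; 5 in all.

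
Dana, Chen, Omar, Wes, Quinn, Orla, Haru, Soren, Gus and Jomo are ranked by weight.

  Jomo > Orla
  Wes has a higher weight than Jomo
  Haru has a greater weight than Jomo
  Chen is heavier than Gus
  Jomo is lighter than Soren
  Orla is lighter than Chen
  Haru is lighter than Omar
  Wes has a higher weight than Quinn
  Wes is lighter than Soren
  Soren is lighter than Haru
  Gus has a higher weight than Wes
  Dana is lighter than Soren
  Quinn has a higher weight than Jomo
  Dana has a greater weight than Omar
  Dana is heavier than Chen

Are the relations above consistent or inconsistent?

inconsistent

We have Omar < Dana stated directly, yet also Dana < Soren < Haru < Omar by chaining the others — so Dana < Omar. Contradiction.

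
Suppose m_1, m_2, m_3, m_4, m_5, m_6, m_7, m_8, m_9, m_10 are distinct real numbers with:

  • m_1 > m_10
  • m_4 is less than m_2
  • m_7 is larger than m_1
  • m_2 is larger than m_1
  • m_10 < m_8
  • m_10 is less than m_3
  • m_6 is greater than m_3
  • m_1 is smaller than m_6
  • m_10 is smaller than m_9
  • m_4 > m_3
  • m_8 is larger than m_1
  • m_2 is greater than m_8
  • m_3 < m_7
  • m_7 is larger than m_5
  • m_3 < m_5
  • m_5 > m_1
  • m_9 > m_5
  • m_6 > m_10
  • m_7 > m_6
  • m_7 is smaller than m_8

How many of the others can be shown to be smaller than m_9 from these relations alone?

Directly below m_9: m_10, m_5.
One step further: m_3, m_1 (4 so far).
Nothing else is reachable below m_9; 4 in all.

4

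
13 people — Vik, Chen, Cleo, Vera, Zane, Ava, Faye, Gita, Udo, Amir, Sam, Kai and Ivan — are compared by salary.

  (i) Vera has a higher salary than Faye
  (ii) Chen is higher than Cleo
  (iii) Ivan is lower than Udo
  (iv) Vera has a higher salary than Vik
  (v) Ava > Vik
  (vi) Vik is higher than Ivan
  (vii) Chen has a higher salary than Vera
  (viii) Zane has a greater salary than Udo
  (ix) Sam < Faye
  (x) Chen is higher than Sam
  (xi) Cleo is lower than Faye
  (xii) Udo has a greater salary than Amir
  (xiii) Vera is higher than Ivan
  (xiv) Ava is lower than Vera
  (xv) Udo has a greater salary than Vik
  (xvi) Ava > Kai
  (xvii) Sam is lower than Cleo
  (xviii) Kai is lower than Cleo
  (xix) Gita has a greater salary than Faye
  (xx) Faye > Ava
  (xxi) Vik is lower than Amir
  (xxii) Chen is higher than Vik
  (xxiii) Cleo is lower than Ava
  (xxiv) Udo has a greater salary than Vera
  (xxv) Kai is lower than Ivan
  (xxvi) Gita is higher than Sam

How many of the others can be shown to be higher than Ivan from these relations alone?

9

Directly above Ivan: Vik, Vera, Udo.
One step further: Amir, Ava, Chen, Zane (7 so far).
One step further: Faye (8 so far).
One step further: Gita (9 so far).
No other element is forced above Ivan by the given relations, so the count is 9.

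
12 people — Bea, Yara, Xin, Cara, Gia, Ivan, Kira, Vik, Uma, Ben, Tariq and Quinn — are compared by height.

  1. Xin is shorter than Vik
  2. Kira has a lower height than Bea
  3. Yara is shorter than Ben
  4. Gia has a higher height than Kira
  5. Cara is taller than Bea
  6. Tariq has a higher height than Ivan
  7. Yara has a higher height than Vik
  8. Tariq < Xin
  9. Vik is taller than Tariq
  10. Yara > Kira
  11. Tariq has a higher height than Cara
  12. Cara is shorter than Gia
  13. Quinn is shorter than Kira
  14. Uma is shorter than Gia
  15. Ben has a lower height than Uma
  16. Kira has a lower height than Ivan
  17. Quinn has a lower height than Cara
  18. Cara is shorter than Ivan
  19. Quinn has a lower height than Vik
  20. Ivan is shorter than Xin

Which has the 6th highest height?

Xin

The consecutive relations fix a unique order: Quinn < Kira < Bea < Cara < Ivan < Tariq < Xin < Vik < Yara < Ben < Uma < Gia.
The 6th largest is Xin.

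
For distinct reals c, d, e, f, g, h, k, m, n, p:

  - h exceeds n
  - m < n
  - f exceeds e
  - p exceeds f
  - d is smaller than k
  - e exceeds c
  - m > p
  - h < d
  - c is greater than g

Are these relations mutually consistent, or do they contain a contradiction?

Every relation is compatible with g < c < e < f < p < m < n < h < d < k; the set is consistent.

consistent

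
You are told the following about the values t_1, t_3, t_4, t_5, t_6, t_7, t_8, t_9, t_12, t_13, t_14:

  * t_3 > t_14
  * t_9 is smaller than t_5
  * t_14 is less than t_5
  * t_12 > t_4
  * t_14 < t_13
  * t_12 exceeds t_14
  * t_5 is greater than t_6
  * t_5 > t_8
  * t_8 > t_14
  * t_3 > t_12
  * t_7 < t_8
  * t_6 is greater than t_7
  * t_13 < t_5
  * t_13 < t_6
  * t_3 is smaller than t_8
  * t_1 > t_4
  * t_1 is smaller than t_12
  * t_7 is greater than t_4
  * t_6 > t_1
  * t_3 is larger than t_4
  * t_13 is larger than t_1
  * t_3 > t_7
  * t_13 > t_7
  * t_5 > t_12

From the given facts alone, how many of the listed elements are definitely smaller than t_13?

From t_13 the given relations immediately reach t_14, t_1, t_7.
From those, t_4 — 4 in total.
No other element is forced below t_13 by the given relations, so the count is 4.

4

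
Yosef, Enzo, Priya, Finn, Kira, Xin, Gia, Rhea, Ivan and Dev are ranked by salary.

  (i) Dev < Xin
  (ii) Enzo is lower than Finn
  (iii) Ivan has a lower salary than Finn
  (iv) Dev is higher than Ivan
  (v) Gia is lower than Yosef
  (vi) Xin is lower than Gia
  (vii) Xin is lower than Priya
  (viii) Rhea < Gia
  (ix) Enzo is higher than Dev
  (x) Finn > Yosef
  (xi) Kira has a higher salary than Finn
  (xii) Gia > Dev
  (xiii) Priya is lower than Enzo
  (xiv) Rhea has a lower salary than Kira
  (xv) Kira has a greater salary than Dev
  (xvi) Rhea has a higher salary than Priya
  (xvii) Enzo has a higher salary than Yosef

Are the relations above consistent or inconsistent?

Every relation is compatible with Ivan < Dev < Xin < Priya < Rhea < Gia < Yosef < Enzo < Finn < Kira; the set is consistent.

consistent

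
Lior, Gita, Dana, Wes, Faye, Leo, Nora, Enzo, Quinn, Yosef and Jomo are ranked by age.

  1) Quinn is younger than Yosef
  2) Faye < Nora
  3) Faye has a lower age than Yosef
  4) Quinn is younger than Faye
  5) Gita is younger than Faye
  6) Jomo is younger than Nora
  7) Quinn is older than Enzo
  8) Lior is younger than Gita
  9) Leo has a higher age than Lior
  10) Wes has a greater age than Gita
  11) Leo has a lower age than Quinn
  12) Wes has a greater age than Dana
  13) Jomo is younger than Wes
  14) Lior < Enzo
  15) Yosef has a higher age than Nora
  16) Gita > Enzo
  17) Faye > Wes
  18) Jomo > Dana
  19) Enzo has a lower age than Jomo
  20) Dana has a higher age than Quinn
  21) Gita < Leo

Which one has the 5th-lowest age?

Quinn

The consecutive relations fix a unique order: Lior < Enzo < Gita < Leo < Quinn < Dana < Jomo < Wes < Faye < Nora < Yosef.
The 5th smallest is Quinn.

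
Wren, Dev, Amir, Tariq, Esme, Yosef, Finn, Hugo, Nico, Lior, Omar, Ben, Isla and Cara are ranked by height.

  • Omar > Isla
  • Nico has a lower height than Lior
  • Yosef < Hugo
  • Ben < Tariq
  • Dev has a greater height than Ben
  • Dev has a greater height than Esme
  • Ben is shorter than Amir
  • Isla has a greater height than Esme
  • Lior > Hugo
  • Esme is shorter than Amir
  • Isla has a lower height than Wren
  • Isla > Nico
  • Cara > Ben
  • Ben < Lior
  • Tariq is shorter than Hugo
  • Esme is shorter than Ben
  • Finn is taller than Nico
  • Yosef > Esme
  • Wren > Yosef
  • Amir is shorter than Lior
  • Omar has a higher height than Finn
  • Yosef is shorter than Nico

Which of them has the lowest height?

Esme

Ben is not least since Esme < Ben; Yosef is not least since Esme < Yosef; Nico is not least since Yosef < Nico; Cara is not least since Ben < Cara; Tariq is not least since Ben < Tariq; Hugo is not least since Tariq < Hugo; Isla is not least since Nico < Isla; Dev is not least since Esme < Dev; Wren is not least since Isla < Wren; Finn is not least since Nico < Finn; Amir is not least since Esme < Amir; Lior is not least since Hugo < Lior; Omar is not least since Isla < Omar.
Only Esme has nothing below it, so Esme is the lowest height.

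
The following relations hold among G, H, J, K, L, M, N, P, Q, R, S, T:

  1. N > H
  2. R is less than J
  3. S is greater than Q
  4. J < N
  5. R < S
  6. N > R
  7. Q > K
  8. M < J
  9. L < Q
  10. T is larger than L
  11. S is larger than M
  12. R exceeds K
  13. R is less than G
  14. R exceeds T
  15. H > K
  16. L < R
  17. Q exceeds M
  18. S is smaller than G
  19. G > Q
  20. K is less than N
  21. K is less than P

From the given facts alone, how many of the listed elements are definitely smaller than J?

5

The elements the relations force below J are K, M, L, T, R — no chain reaches any other.
That is 5.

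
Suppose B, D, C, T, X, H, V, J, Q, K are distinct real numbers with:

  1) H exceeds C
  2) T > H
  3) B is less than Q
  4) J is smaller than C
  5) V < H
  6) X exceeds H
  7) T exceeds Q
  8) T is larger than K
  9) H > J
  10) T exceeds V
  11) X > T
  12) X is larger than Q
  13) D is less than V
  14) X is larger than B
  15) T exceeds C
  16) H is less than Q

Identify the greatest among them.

Chaining downward from X: directly below it, B, H, Q, T; then K, J, C, V; then D.
That covers every other element, and nothing is given above X, so X is the greatest.

X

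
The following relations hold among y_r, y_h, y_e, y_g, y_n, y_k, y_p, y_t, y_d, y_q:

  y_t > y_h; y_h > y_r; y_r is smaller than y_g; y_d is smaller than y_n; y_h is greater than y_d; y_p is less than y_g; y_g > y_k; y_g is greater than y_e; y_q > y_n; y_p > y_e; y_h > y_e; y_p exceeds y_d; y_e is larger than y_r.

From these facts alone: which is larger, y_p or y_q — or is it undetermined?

undetermined

Following every chain through y_q: below y_q we get y_d, y_n.
y_p is not reached, and no chain runs the other way from y_p to y_q.
So the given relations leave the order of y_q and y_p undetermined.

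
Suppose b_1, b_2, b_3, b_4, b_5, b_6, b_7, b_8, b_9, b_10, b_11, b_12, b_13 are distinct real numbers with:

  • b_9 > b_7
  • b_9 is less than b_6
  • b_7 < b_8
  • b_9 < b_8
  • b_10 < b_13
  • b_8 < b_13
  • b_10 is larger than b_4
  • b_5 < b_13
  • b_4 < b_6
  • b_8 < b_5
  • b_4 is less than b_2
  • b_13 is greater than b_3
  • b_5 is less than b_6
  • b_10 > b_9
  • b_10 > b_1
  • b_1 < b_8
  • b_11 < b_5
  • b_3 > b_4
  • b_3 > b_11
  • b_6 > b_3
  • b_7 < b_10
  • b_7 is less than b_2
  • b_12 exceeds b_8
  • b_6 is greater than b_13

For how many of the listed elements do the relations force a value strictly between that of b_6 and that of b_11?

3

Chaining upward from b_11 reaches: b_5, b_3, b_13.
Chaining downward from b_6 reaches: b_4, b_1, b_7, b_9, b_8, b_5, b_3, b_10, b_13.
Strictly between b_11 and b_6 are those in both lists: b_5, b_3, b_13 — 3 elements.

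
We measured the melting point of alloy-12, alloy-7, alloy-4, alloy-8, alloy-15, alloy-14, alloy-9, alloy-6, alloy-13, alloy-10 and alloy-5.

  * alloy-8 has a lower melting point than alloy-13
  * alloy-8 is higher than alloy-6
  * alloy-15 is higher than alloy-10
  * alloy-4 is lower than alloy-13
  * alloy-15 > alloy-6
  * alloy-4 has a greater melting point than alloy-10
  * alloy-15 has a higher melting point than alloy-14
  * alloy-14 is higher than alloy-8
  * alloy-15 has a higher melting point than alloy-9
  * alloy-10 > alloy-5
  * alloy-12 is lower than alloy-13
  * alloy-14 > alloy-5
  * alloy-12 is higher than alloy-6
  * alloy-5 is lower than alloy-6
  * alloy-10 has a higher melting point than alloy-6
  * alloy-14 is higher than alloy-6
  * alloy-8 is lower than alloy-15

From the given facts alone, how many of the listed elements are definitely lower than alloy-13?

6

The elements the relations force below alloy-13 are alloy-5, alloy-6, alloy-10, alloy-4, alloy-8, alloy-12 — no chain reaches any other.
That is 6.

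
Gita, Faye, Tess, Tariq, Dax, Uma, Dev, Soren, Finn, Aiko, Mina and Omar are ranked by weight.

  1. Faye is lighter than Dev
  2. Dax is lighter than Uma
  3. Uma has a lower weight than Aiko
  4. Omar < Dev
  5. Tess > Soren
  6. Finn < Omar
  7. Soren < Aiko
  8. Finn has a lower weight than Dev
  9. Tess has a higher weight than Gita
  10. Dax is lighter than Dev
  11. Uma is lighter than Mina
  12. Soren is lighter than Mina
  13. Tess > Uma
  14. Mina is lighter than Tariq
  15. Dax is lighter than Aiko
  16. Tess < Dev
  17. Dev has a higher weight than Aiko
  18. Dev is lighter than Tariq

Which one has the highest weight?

Tariq

Soren is not greatest since Soren < Aiko; Faye is not greatest since Faye < Dev; Dax is not greatest since Dax < Aiko; Uma is not greatest since Uma < Tess; Mina is not greatest since Mina < Tariq; Gita is not greatest since Gita < Tess; Finn is not greatest since Finn < Dev; Aiko is not greatest since Aiko < Dev; Tess is not greatest since Tess < Dev; Omar is not greatest since Omar < Dev; Dev is not greatest since Dev < Tariq.
Only Tariq has nothing above it, so Tariq is the highest weight.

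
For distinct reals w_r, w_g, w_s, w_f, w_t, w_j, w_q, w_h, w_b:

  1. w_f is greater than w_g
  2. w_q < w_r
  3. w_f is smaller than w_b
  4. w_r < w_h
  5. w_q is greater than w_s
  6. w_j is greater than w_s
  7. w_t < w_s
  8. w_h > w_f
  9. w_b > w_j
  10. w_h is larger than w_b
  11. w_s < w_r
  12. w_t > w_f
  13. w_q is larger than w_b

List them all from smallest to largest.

w_g < w_f < w_t < w_s < w_j < w_b < w_q < w_r < w_h

Each adjacent pair is fixed by a given relation: w_g < w_f; w_f < w_t; w_t < w_s; w_s < w_j; w_j < w_b; w_b < w_q; w_q < w_r; w_r < w_h. Chaining them end to end gives the full order.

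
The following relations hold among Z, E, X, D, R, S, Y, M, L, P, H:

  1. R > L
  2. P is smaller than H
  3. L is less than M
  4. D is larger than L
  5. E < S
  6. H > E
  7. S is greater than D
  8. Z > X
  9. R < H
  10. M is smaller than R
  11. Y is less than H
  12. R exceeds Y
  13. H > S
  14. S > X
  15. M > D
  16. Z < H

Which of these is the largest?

Chaining downward from H: directly below it, Y, Z, E, R, S, P; then L, D, M, X.
That covers every other element, and nothing is given above H, so H is the largest.

H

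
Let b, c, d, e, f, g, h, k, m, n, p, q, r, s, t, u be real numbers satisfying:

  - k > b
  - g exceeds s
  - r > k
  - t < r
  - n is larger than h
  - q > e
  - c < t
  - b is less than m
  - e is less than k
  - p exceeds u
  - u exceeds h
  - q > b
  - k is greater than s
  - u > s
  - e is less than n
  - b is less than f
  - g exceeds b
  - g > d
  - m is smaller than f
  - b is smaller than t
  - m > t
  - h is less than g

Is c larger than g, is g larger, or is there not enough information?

undetermined

Following every chain through c: above c we get t, m, f, r.
g is not reached, and no chain runs the other way from g to c.
So the given relations leave the order of c and g undetermined.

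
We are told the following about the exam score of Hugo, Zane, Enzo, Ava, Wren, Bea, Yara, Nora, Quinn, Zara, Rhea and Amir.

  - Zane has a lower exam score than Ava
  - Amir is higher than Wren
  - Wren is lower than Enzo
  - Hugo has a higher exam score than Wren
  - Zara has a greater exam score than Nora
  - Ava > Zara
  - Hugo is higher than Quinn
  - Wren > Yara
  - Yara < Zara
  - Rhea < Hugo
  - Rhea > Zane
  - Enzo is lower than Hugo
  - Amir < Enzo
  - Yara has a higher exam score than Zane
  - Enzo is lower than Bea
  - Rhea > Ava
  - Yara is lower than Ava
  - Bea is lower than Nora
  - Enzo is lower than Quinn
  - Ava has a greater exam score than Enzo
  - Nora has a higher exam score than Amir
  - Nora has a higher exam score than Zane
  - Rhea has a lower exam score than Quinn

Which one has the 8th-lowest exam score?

Zara

Chaining the given pairs: Zane < Yara < Wren < Amir < Enzo < Bea < Nora < Zara < Ava < Rhea < Quinn < Hugo.
Counting 8 from the smallest end gives Zara.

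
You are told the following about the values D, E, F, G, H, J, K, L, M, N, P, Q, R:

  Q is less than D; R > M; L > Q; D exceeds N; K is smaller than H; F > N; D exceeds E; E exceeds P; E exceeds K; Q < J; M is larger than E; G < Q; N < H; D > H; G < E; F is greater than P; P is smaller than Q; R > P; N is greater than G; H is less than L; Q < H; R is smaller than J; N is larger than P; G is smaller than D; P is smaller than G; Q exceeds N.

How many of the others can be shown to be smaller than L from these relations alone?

6

The elements the relations force below L are P, G, K, N, Q, H — no chain reaches any other.
That is 6.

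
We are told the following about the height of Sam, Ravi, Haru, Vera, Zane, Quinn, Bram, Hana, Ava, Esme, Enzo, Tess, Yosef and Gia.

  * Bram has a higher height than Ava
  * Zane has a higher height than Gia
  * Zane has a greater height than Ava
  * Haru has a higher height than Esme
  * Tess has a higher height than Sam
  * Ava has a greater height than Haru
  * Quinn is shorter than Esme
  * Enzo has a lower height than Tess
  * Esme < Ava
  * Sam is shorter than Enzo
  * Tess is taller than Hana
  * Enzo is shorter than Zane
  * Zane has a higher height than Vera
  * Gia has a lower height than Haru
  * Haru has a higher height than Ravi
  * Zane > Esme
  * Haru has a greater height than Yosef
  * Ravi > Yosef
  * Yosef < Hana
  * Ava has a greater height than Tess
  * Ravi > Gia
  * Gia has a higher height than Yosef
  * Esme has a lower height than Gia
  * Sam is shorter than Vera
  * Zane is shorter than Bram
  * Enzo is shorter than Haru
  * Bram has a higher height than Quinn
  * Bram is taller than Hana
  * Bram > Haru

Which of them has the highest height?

Bram

Yosef is not greatest since Yosef < Gia; Quinn is not greatest since Quinn < Esme; Sam is not greatest since Sam < Tess; Esme is not greatest since Esme < Haru; Hana is not greatest since Hana < Tess; Gia is not greatest since Gia < Haru; Ravi is not greatest since Ravi < Haru; Enzo is not greatest since Enzo < Haru; Tess is not greatest since Tess < Ava; Vera is not greatest since Vera < Zane; Haru is not greatest since Haru < Ava; Ava is not greatest since Ava < Bram; Zane is not greatest since Zane < Bram.
Only Bram has nothing above it, so Bram is the highest height.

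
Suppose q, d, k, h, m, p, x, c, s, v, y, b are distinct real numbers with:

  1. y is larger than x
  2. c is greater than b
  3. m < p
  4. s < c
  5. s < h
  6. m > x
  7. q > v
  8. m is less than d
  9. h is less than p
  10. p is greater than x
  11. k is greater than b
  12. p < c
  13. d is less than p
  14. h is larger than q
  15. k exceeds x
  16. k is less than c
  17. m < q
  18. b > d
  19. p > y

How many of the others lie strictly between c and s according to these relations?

The relations place s below c. An element lies strictly between them when it is forced above s and also forced below c.
Above s: {h, p}. Below c: {v, x, m, q, d, y, b, h, p, k}.
Intersection: {h, p} — 2.

2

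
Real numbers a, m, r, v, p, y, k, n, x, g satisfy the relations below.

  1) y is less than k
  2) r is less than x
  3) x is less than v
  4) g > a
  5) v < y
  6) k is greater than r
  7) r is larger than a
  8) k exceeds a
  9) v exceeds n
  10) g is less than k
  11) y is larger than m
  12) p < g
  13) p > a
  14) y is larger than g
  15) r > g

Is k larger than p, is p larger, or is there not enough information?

p < g and g < r give p < r.
Then r < x extends the chain to x.
Then x < v extends the chain to v.
Then v < y extends the chain to y.
With y < k: p < g < r < x < v < y < k.
So k is larger.

k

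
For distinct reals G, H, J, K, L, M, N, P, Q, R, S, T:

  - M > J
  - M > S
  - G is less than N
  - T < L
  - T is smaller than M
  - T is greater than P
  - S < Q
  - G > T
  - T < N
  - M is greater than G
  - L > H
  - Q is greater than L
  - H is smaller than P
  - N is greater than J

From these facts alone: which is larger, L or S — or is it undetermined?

Following every chain through S: above S we get M, Q.
L is not reached, and no chain runs the other way from L to S.
So the given relations leave the order of S and L undetermined.

undetermined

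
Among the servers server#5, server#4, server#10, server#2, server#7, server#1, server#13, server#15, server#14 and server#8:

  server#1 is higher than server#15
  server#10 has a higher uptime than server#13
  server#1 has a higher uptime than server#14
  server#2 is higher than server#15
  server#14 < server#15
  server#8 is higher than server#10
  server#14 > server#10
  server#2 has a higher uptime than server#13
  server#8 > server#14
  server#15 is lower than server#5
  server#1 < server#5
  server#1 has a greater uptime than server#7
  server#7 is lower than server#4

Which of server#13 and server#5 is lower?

The relevant relations are server#13 < server#10; server#10 < server#14; server#14 < server#15; server#15 < server#1; server#1 < server#5.
Together: server#13 < server#10 < server#14 < server#15 < server#1 < server#5.
So server#13 < server#5; server#13 is the lower of the two.

server#13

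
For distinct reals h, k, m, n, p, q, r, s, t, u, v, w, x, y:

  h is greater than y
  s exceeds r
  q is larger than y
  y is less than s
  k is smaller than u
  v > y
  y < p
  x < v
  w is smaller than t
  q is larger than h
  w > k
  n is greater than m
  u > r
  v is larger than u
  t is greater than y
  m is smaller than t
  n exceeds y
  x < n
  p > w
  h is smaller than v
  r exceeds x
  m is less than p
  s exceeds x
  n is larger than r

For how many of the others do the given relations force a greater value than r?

Directly above r: u, s, n.
One step further: v (4 so far).
No other element is forced above r by the given relations, so the count is 4.

4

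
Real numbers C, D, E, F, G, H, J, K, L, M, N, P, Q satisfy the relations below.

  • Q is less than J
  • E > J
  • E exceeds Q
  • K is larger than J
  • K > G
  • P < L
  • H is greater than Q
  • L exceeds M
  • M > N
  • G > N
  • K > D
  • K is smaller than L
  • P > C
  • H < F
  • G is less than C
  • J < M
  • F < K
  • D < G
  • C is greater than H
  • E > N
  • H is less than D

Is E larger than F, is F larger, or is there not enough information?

undetermined

Following every chain through F: above F we get K, L; below F we get Q, H.
E is not reached, and no chain runs the other way from E to F.
So the given relations leave the order of F and E undetermined.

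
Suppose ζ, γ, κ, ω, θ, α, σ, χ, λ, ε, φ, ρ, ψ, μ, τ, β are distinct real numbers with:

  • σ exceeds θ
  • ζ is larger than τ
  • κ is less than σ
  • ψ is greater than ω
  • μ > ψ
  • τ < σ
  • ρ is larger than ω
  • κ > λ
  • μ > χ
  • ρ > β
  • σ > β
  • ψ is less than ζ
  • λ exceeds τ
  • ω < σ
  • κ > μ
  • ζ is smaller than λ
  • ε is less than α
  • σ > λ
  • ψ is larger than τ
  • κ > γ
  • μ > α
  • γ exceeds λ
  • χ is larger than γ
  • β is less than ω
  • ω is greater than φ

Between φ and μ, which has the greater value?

μ

φ < ω and ω < ψ give φ < ψ.
Then ψ < ζ extends the chain to ζ.
With ζ < λ: φ < ω < ψ < ζ < λ.
Then λ < γ extends the chain to γ.
With γ < χ: φ < ω < ψ < ζ < λ < γ < χ.
Then χ < μ extends the chain to μ.
So φ < μ; μ is the larger of the two.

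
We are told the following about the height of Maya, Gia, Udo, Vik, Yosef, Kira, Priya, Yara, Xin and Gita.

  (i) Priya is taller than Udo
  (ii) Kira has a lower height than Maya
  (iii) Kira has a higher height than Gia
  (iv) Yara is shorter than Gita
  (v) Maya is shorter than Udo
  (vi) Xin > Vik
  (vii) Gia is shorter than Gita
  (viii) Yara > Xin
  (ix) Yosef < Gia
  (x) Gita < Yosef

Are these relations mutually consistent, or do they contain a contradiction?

We have Gia < Gita stated directly, yet also Gita < Yosef < Gia by chaining the others — so Gita < Gia. Contradiction.

inconsistent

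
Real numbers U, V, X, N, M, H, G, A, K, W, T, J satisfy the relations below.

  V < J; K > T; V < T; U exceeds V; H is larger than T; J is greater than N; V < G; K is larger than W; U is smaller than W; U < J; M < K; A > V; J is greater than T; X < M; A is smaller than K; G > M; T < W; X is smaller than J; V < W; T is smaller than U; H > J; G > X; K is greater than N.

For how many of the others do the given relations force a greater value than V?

Directly above V: T, U, W, J, G, A.
One step further: H, K (8 so far).
No other element is forced above V by the given relations, so the count is 8.

8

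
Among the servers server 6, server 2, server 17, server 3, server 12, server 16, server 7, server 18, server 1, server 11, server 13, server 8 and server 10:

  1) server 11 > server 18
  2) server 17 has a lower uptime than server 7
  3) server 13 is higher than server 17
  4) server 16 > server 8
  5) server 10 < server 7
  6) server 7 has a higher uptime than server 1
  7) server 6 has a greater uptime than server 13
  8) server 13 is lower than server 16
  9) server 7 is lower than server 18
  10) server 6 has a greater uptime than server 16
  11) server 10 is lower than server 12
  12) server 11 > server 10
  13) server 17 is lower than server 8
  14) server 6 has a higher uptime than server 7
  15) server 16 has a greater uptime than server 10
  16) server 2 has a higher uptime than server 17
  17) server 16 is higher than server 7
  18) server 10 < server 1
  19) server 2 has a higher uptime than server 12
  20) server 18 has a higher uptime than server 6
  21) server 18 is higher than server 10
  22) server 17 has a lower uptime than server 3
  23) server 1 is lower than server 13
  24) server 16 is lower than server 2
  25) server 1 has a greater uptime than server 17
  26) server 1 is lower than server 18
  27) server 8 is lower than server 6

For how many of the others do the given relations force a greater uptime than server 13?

5

Directly above server 13: server 16, server 6.
One step further: server 2, server 18 (4 so far).
One step further: server 11 (5 so far).
Nothing else is reachable above server 13; 5 in all.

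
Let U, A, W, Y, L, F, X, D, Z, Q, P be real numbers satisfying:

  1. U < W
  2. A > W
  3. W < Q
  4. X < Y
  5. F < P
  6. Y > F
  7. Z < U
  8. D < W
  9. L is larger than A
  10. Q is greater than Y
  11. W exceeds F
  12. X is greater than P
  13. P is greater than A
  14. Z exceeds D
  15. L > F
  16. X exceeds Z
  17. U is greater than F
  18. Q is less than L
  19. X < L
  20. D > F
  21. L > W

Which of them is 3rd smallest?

Piecing the relations together gives one ordering: F < D < Z < U < W < A < P < X < Y < Q < L.
Counting 3 from the smallest end gives Z.

Z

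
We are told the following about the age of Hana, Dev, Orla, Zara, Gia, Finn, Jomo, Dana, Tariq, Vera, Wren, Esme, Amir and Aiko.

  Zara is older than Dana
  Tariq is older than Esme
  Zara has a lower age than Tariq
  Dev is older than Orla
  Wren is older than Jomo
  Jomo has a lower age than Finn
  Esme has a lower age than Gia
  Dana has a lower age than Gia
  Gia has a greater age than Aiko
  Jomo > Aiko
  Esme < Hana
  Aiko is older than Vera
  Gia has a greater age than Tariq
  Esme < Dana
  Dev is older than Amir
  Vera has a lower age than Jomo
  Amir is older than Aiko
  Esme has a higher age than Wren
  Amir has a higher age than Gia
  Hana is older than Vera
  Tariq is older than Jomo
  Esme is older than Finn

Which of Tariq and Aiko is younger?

Aiko

The relevant relations are Aiko < Jomo; Jomo < Wren; Wren < Esme; Esme < Dana; Dana < Zara; Zara < Tariq.
Together: Aiko < Jomo < Wren < Esme < Dana < Zara < Tariq.
So Aiko < Tariq; Aiko is the younger of the two.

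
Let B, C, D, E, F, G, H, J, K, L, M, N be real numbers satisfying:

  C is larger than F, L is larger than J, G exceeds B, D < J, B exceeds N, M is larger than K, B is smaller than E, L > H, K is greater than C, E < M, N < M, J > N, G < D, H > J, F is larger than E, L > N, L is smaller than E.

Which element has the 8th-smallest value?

E

The consecutive relations fix a unique order: N < B < G < D < J < H < L < E < F < C < K < M.
Counting 8 from the smallest end gives E.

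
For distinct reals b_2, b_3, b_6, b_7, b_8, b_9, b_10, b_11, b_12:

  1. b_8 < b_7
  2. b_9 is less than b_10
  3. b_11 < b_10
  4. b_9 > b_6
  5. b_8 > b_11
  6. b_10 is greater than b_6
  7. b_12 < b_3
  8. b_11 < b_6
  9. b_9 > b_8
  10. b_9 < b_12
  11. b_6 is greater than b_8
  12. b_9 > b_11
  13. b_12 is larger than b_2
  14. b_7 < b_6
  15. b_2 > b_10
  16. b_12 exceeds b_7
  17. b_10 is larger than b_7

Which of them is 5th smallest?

b_9

Piecing the relations together gives one ordering: b_11 < b_8 < b_7 < b_6 < b_9 < b_10 < b_2 < b_12 < b_3.
The 5th smallest is b_9.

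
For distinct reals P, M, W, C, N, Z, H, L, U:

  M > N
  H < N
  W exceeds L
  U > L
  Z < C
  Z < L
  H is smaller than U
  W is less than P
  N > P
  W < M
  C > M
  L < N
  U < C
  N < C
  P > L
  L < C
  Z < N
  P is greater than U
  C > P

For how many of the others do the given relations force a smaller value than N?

6

The elements the relations force below N are Z, L, H, W, U, P — no chain reaches any other.
That is 6.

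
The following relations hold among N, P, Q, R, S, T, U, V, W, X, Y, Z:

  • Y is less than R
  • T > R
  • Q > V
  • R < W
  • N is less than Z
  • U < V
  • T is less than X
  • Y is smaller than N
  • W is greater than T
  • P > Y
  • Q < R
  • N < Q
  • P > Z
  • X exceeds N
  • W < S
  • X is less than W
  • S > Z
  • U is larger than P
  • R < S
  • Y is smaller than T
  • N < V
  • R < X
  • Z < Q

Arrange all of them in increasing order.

Y < N < Z < P < U < V < Q < R < T < X < W < S

Nothing is placed below Y, so it is least; from there Y < N; N < Z; Z < P; P < U; U < V; V < Q; Q < R; R < T; T < X; X < W; W < S, each given directly.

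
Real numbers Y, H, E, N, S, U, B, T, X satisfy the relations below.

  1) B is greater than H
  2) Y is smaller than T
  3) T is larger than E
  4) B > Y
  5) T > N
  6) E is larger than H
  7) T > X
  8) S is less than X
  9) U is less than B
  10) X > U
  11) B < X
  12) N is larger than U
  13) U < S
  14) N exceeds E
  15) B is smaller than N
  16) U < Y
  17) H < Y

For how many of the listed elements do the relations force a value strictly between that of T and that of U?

5

The relations place U below T. An element lies strictly between them when it is forced above U and also forced below T.
Above U: {Y, B, S, N, X}. Below T: {H, E, Y, B, S, N, X}.
Intersection: {Y, B, S, N, X} — 5.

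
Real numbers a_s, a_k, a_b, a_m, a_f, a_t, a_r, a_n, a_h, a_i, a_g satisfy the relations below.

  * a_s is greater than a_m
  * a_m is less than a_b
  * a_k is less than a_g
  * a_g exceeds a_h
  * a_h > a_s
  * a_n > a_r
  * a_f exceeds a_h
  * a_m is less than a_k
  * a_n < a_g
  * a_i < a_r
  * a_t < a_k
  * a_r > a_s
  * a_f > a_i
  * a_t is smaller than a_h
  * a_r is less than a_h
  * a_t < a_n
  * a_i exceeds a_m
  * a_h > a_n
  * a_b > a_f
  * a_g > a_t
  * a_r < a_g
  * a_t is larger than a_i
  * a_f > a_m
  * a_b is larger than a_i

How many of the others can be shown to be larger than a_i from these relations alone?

Directly above a_i: a_t, a_r, a_f, a_b.
One step further: a_n, a_h, a_k, a_g (8 so far).
Nothing else is reachable above a_i; 8 in all.

8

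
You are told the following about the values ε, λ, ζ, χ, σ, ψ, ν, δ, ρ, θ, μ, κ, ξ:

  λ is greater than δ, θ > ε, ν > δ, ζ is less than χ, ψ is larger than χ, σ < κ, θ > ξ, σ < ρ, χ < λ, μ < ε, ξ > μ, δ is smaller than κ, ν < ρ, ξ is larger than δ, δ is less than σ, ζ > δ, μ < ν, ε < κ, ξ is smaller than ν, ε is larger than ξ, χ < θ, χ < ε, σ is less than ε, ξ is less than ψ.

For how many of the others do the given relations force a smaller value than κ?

7

The elements the relations force below κ are δ, μ, σ, ζ, ξ, χ, ε — no chain reaches any other.
That is 7.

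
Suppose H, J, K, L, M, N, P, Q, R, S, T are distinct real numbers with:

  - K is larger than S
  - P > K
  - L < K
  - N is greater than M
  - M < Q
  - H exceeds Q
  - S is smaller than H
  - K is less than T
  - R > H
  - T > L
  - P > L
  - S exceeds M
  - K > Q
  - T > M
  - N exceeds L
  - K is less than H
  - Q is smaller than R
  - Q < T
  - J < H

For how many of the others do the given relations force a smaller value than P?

5

The elements the relations force below P are M, Q, S, L, K — no chain reaches any other.
That is 5.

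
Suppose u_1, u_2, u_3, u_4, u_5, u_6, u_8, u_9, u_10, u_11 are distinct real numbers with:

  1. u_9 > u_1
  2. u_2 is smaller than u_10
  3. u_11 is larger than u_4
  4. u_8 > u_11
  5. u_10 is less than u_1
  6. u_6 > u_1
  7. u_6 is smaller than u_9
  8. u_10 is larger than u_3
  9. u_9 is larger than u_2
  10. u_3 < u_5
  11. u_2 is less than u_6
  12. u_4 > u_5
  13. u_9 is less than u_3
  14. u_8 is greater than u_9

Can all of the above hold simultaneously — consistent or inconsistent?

inconsistent

We have u_3 < u_10 stated directly, yet also u_10 < u_1 < u_6 < u_9 < u_3 by chaining the others — so u_10 < u_3. Contradiction.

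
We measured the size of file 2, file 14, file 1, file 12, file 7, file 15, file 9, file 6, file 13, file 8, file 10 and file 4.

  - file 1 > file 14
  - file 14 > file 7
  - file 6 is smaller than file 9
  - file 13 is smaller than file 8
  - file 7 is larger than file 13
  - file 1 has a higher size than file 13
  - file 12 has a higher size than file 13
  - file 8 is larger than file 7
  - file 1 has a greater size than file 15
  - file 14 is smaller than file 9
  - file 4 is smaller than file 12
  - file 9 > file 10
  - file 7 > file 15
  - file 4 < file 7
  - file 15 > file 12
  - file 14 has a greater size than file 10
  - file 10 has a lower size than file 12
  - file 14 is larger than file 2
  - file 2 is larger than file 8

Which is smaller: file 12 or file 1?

file 12 < file 15 and file 15 < file 7 give file 12 < file 7.
Then file 7 < file 8 extends the chain to file 8.
Then file 8 < file 2 extends the chain to file 2.
Then file 2 < file 14 extends the chain to file 14.
With file 14 < file 1: file 12 < file 15 < file 7 < file 8 < file 2 < file 14 < file 1.
So file 12 < file 1; file 12 is the smaller of the two.

file 12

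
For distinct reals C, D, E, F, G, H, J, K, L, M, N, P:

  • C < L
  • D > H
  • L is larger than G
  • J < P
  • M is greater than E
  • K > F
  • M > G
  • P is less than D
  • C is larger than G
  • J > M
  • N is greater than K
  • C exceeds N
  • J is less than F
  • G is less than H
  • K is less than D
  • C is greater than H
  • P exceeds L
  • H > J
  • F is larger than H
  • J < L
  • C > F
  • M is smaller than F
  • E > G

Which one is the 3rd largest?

L

Chaining the given pairs: G < E < M < J < H < F < K < N < C < L < P < D.
The 3rd largest is L.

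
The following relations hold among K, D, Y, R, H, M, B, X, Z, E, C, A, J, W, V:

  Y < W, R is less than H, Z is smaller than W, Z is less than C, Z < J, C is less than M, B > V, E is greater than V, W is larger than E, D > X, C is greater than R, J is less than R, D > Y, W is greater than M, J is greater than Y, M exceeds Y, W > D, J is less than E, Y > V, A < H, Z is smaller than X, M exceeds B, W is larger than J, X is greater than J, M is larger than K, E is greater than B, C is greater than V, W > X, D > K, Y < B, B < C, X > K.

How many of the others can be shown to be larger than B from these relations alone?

The elements the relations force above B are C, M, E, W — no chain reaches any other.
That is 4.

4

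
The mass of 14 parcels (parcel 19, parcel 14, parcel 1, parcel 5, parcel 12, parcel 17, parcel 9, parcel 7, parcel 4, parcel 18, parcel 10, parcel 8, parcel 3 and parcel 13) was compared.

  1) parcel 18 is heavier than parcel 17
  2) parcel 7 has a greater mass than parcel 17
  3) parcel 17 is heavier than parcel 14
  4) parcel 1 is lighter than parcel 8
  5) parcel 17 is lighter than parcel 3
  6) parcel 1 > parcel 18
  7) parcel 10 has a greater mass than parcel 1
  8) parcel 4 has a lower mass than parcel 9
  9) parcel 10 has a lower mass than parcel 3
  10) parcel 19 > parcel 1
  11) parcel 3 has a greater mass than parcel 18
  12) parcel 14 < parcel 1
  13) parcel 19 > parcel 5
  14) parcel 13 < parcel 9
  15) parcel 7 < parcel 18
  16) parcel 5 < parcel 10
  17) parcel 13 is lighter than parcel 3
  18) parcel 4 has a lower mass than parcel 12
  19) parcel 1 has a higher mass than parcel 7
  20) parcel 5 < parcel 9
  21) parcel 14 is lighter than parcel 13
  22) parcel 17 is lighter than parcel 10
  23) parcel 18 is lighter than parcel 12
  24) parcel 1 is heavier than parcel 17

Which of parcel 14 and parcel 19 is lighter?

parcel 14

parcel 14 < parcel 17 < parcel 7 < parcel 18 < parcel 1 < parcel 19, by transitivity through parcel 17, parcel 7, parcel 18, parcel 1.
So parcel 14 < parcel 19; parcel 14 is the lighter of the two.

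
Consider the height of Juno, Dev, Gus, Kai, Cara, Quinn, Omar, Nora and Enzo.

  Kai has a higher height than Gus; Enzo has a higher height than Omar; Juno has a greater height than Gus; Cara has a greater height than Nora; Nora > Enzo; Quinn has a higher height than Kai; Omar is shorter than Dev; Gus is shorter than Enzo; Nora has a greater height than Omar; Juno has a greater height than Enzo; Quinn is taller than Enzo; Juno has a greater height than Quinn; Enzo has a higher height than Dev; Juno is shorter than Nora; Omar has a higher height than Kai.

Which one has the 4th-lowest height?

Dev

Piecing the relations together gives one ordering: Gus < Kai < Omar < Dev < Enzo < Quinn < Juno < Nora < Cara.
The 4th smallest is Dev.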